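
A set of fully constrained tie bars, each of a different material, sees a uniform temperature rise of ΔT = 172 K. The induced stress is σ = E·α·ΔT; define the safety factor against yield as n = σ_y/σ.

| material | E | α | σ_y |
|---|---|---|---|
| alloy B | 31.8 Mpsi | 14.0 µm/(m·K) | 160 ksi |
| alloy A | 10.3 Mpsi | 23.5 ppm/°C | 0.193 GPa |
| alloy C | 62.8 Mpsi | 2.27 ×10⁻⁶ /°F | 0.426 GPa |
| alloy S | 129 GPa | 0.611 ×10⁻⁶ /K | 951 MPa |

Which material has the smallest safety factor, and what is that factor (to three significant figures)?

alloy A, n = 0.672

With everything in SI (GPa, ×10⁻⁶/K, MPa):
  alloy B: E = 219.3, α = 14.0, σ_y = 1103 → σ = 528 MPa, n = 2.09
  alloy A: E = 71.02, α = 23.5, σ_y = 193.0 → σ = 287 MPa, n = 0.672
  alloy C: E = 433.0, α = 4.09, σ_y = 426.0 → σ = 304 MPa, n = 1.40
  alloy S: E = 129.0, α = 0.611, σ_y = 951.0 → σ = 13.6 MPa, n = 70.1
Alloy A has the lowest safety factor, n = 0.672.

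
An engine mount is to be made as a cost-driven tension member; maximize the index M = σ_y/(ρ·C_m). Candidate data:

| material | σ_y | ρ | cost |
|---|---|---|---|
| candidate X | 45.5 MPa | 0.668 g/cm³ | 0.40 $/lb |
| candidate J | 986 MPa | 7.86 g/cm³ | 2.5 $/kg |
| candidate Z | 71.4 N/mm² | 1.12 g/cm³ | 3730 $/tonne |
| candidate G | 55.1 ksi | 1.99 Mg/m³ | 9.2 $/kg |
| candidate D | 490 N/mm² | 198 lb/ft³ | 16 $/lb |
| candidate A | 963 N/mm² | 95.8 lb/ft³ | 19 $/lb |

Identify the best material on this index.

In SI units:
  candidate X: σ_y = 45.50 MPa, ρ = 668.0 kg/m³, cost = 0.8818 $/kg
  candidate J: σ_y = 986.0 MPa, ρ = 7860 kg/m³, cost = 2.500 $/kg
  candidate Z: σ_y = 71.40 MPa, ρ = 1120 kg/m³, cost = 3.730 $/kg
  candidate G: σ_y = 379.9 MPa, ρ = 1990 kg/m³, cost = 9.200 $/kg
  candidate D: σ_y = 490.0 MPa, ρ = 3172 kg/m³, cost = 35.27 $/kg
  candidate A: σ_y = 963.0 MPa, ρ = 1535 kg/m³, cost = 41.89 $/kg
  candidate X: M = 77.2 kN·m per $
  candidate J: M = 50.2 kN·m per $
  candidate G: M = 20.8 kN·m per $
  candidate Z: M = 17.1 kN·m per $
  candidate A: M = 15.0 kN·m per $
  candidate D: M = 4.38 kN·m per $
The maximum is for candidate X.

candidate X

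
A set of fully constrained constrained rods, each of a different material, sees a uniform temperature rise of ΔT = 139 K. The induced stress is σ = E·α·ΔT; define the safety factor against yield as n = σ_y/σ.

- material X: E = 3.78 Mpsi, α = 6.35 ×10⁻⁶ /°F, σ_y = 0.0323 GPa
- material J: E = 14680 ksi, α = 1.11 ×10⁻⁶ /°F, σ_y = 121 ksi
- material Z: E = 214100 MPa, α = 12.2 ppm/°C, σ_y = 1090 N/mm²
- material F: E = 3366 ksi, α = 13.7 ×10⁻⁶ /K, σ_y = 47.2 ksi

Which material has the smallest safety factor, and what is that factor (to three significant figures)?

material X, n = 0.780

With everything in SI (GPa, ×10⁻⁶/K, MPa):
  material X: E = 26.06, α = 11.4, σ_y = 32.30 → σ = 41.4 MPa, n = 0.780
  material J: E = 101.2, α = 2.00, σ_y = 834.3 → σ = 28.1 MPa, n = 29.7
  material Z: E = 214.1, α = 12.2, σ_y = 1090 → σ = 363 MPa, n = 3.00
  material F: E = 23.21, α = 13.7, σ_y = 325.4 → σ = 44.2 MPa, n = 7.36
Smallest n: material X with n = 0.780.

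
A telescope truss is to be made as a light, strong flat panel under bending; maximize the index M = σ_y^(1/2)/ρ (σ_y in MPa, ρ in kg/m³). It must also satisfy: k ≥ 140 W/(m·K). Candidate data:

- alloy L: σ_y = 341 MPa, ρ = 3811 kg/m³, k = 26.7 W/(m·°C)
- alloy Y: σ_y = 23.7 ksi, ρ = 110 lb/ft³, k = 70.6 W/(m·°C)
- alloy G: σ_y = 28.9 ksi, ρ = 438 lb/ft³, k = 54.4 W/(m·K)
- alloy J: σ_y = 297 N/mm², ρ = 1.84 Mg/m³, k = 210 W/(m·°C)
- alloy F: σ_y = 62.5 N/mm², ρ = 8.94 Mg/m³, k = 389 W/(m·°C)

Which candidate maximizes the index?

Screen on constraints: k ≥ 140 W/(m·K). Survivors: alloy J, alloy F.
After converting to SI:
  alloy J: σ_y = 297.0 MPa, ρ = 1840 kg/m³
  alloy F: σ_y = 62.50 MPa, ρ = 8940 kg/m³
  alloy J: M = 9.37×10⁻³
  alloy F: M = 0.884×10⁻³
Highest index: alloy J.

alloy J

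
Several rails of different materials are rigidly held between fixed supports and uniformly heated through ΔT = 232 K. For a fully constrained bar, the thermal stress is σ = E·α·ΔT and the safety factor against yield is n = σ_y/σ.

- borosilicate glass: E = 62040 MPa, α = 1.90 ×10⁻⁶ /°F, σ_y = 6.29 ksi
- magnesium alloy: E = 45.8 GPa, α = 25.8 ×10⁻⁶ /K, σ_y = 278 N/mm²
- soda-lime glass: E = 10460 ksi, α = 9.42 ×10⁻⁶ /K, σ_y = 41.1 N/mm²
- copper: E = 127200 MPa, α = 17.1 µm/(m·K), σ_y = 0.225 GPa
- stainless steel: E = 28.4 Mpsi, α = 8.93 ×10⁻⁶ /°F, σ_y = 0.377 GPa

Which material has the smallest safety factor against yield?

With everything in SI (GPa, ×10⁻⁶/K, MPa):
  borosilicate glass: E = 62.04, α = 3.42, σ_y = 43.37 → σ = 49.2 MPa, n = 0.881
  magnesium alloy: E = 45.80, α = 25.8, σ_y = 278.0 → σ = 274 MPa, n = 1.01
  soda-lime glass: E = 72.12, α = 9.42, σ_y = 41.10 → σ = 158 MPa, n = 0.261
  copper: E = 127.2, α = 17.1, σ_y = 225.0 → σ = 505 MPa, n = 0.446
  stainless steel: E = 195.8, α = 16.1, σ_y = 377.0 → σ = 730 MPa, n = 0.516
Smallest n: soda-lime glass with n = 0.261.

soda-lime glass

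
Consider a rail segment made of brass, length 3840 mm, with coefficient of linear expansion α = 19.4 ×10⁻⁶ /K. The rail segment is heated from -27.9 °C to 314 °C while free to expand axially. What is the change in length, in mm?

ΔT = 314 − (-27.9) = 341.9 K.
ΔL = α·L₀·ΔT = 19.4×10⁻⁶ × 3840 mm × 341.9 K = 25.5 mm.

25.5 mm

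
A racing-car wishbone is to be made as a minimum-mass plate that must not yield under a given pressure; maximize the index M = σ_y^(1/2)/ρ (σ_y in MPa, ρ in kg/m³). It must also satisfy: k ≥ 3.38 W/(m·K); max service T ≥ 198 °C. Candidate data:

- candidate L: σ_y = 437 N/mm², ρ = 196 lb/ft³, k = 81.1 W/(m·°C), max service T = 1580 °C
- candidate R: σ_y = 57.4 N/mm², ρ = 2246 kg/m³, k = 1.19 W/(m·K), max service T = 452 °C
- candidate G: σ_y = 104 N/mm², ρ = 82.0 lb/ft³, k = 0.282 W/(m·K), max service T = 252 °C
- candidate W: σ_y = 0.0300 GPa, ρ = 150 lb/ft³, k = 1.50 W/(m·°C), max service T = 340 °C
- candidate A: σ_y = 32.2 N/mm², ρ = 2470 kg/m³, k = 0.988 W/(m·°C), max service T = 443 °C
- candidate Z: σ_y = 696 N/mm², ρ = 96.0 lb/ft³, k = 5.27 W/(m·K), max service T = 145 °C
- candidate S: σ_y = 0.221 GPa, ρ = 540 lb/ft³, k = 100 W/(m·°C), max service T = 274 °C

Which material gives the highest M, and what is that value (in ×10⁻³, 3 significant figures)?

candidate L, M = 6.66×10⁻³

Screen on constraints: k ≥ 3.38 W/(m·K); max service T ≥ 198 °C. Survivors: candidate L, candidate S.
Putting every candidate on a common basis:
  candidate L: σ_y = 437.0 MPa, ρ = 3140 kg/m³
  candidate S: σ_y = 221.0 MPa, ρ = 8650 kg/m³
  candidate L: M = 6.66×10⁻³
  candidate S: M = 1.72×10⁻³
Highest index: candidate L.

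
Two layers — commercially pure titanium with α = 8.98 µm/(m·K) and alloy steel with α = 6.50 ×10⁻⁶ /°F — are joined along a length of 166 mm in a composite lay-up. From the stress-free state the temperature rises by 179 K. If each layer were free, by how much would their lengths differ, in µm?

80.8 µm

alloy steel: α = 6.50×10⁻⁶/°F × 9/5 = 11.7×10⁻⁶/K.
Δα = |8.98 − 11.7|×10⁻⁶/K = 2.72×10⁻⁶/K.
ΔL_mismatch = Δα·L·ΔT = 2.72×10⁻⁶ × 166.0 mm × 179.0 K = 80.8 µm.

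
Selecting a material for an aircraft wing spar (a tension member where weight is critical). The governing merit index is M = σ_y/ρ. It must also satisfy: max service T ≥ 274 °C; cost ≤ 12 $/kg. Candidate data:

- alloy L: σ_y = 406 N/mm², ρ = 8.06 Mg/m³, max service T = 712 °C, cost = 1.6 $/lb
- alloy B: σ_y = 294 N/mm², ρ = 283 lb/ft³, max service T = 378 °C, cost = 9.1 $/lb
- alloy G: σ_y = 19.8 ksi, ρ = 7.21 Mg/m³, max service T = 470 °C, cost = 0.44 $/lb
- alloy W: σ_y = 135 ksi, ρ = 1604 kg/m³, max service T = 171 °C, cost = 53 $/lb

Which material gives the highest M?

alloy L

Screen on constraints: max service T ≥ 274 °C; cost ≤ 12 $/kg. Survivors: alloy L, alloy G.
After converting to SI:
  alloy L: σ_y = 406.0 MPa, ρ = 8060 kg/m³
  alloy G: σ_y = 136.5 MPa, ρ = 7210 kg/m³
  alloy L: M = 50.4 kN·m/kg
  alloy G: M = 18.9 kN·m/kg
The maximum is for alloy L.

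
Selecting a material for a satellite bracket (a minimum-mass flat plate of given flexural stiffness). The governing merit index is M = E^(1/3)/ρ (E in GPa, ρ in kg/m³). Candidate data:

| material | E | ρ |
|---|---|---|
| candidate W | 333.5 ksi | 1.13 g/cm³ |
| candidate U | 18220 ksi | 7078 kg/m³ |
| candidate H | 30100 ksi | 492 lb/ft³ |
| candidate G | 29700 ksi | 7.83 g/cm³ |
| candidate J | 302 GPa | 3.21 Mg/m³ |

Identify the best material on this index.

In SI units:
  candidate W: E = 2.299 GPa, ρ = 1130 kg/m³
  candidate U: E = 125.6 GPa, ρ = 7078 kg/m³
  candidate H: E = 207.5 GPa, ρ = 7881 kg/m³
  candidate G: E = 204.8 GPa, ρ = 7830 kg/m³
  candidate J: E = 302.0 GPa, ρ = 3210 kg/m³
  candidate J: M = 2.09×10⁻³
  candidate W: M = 1.17×10⁻³
  candidate G: M = 0.753×10⁻³
  candidate H: M = 0.751×10⁻³
  candidate U: M = 0.708×10⁻³
Candidate J has the largest M.

candidate J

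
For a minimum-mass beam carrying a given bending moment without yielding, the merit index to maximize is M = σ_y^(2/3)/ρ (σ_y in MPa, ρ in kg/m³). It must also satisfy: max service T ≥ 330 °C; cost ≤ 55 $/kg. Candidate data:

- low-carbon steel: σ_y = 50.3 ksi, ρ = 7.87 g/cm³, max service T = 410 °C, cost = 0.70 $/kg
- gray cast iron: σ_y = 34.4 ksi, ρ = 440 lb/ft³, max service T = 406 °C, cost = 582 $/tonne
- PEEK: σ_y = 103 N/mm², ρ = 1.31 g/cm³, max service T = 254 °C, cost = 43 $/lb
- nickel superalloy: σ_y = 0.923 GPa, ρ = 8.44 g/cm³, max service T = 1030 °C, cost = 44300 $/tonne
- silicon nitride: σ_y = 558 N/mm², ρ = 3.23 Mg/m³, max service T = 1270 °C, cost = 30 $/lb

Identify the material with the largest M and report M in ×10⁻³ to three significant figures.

nickel superalloy, M = 11.2×10⁻³

Screen on constraints: max service T ≥ 330 °C; cost ≤ 55 $/kg. Survivors: low-carbon steel, gray cast iron, nickel superalloy.
Convert each candidate to consistent units, then evaluate M:
  low-carbon steel: σ_y = 346.8 MPa, ρ = 7870 kg/m³
  gray cast iron: σ_y = 237.2 MPa, ρ = 7048 kg/m³
  nickel superalloy: σ_y = 923.0 MPa, ρ = 8440 kg/m³
  nickel superalloy: M = 11.2×10⁻³
  low-carbon steel: M = 6.27×10⁻³
  gray cast iron: M = 5.44×10⁻³
Highest index: nickel superalloy.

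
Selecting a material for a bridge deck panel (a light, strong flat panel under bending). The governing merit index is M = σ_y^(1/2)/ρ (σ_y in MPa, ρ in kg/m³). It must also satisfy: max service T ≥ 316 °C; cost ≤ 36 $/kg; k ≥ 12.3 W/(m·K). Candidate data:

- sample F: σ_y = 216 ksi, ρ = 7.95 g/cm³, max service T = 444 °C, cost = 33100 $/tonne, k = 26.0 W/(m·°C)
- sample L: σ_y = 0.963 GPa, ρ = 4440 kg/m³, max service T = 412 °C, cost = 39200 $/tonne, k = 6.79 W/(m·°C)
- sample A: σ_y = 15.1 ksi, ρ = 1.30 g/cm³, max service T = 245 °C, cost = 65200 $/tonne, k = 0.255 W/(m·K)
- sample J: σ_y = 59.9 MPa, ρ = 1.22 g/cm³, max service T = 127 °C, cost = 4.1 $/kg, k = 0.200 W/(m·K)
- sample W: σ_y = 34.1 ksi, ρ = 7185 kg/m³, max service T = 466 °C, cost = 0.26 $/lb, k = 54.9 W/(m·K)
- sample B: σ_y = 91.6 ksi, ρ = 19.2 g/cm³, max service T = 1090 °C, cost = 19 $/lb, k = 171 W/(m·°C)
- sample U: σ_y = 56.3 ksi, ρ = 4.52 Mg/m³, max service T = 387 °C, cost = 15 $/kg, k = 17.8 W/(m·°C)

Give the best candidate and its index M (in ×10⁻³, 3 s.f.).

Screen on constraints: max service T ≥ 316 °C; cost ≤ 36 $/kg; k ≥ 12.3 W/(m·K). Survivors: sample F, sample W, sample U.
Putting every candidate on a common basis:
  sample F: σ_y = 1489 MPa, ρ = 7950 kg/m³
  sample W: σ_y = 235.1 MPa, ρ = 7185 kg/m³
  sample U: σ_y = 388.2 MPa, ρ = 4520 kg/m³
  sample F: M = 4.85×10⁻³
  sample U: M = 4.36×10⁻³
  sample W: M = 2.13×10⁻³
The maximum is for sample F.

sample F, M = 4.85×10⁻³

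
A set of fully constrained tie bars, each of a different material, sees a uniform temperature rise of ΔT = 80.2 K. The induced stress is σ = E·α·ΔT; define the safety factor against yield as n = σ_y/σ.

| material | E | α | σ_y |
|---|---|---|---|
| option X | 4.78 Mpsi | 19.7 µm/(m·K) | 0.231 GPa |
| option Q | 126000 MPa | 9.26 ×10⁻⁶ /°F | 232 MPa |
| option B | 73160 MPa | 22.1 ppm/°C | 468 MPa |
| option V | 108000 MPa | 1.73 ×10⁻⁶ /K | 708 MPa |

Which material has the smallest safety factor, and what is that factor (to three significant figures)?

Per material, after unit conversion:
  option X: E = 32.96, α = 19.7, σ_y = 231.0 → σ = 52.1 MPa, n = 4.44
  option Q: E = 126.0, α = 16.7, σ_y = 232.0 → σ = 168 MPa, n = 1.38
  option B: E = 73.16, α = 22.1, σ_y = 468.0 → σ = 130 MPa, n = 3.61
  option V: E = 108.0, α = 1.73, σ_y = 708.0 → σ = 15.0 MPa, n = 47.2
The minimum is option Q at n = 1.38.

option Q, n = 1.38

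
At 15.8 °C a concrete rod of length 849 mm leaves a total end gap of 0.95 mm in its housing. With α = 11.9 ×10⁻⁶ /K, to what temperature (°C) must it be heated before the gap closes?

110 °C

α·L₀·ΔT = 0.95 mm ⇒ ΔT = 0.95 / (11.9×10⁻⁶ × 849.0) = 94.03 K.
T = 15.8 + 94.03 = 109.8 °C.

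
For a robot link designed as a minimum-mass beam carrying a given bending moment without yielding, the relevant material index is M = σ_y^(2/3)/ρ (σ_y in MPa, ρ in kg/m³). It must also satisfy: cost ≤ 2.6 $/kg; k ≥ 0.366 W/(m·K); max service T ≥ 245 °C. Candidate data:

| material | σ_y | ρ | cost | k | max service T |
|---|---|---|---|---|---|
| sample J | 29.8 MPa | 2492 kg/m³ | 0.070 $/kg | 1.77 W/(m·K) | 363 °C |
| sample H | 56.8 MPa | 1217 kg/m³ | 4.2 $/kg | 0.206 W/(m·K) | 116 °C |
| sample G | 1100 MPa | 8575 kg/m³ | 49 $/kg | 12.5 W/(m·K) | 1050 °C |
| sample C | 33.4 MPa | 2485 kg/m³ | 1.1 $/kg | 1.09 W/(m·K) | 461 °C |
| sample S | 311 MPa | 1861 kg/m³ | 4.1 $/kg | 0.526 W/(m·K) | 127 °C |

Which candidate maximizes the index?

Screen on constraints: cost ≤ 2.6 $/kg; k ≥ 0.366 W/(m·K); max service T ≥ 245 °C. Survivors: sample J, sample C.
Per-candidate index values:
  sample C: M = 4.17×10⁻³
  sample J: M = 3.86×10⁻³
Highest index: sample C.

sample C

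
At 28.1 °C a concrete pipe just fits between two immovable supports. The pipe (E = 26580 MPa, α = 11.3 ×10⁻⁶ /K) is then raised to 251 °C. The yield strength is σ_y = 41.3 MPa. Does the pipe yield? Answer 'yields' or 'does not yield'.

E = 26580 MPa = 26.58 GPa.
ΔT = 222.9 K. Constrained thermal stress σ = E·α·ΔT = 26.58×10³ MPa × 11.3×10⁻⁶ × 222.9 = 66.9 MPa (compressive).
Compare to σ_y = 41.3 MPa: σ ≥ σ_y, so it yields.

yields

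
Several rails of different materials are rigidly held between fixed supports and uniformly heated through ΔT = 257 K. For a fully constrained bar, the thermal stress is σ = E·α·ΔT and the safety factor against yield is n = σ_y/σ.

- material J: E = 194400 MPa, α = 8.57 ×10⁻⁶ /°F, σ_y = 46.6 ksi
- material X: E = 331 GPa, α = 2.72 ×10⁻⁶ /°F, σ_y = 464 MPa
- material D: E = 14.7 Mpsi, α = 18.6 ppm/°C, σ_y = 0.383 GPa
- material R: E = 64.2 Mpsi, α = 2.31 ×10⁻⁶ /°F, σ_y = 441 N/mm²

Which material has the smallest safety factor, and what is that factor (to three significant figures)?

In consistent units (E in GPa, α in ×10⁻⁶/K, σ_y in MPa):
  material J: E = 194.4, α = 15.4, σ_y = 321.3 → σ = 771 MPa, n = 0.417
  material X: E = 331.0, α = 4.90, σ_y = 464.0 → σ = 416 MPa, n = 1.11
  material D: E = 101.4, α = 18.6, σ_y = 383.0 → σ = 484 MPa, n = 0.791
  material R: E = 442.6, α = 4.16, σ_y = 441.0 → σ = 473 MPa, n = 0.932
The minimum is material J at n = 0.417.

material J, n = 0.417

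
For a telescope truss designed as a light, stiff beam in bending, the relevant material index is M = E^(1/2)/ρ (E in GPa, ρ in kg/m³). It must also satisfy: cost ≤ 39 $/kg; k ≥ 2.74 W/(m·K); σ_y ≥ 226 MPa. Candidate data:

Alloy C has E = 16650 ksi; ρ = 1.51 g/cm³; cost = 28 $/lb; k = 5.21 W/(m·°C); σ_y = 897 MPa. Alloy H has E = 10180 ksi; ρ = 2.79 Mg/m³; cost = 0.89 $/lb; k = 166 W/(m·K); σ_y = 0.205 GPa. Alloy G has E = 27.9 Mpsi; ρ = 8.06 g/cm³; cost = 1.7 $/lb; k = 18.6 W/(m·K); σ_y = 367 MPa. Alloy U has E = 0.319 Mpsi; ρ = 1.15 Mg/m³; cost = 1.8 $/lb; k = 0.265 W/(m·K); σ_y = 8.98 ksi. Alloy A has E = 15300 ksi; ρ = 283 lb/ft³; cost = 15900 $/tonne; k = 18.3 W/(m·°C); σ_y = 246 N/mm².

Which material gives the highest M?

alloy A

Screen on constraints: cost ≤ 39 $/kg; k ≥ 2.74 W/(m·K); σ_y ≥ 226 MPa. Survivors: alloy G, alloy A.
After converting to SI:
  alloy G: E = 192.4 GPa, ρ = 8060 kg/m³
  alloy A: E = 105.5 GPa, ρ = 4533 kg/m³
  alloy A: M = 2.27×10⁻³
  alloy G: M = 1.72×10⁻³
The maximum is for alloy A.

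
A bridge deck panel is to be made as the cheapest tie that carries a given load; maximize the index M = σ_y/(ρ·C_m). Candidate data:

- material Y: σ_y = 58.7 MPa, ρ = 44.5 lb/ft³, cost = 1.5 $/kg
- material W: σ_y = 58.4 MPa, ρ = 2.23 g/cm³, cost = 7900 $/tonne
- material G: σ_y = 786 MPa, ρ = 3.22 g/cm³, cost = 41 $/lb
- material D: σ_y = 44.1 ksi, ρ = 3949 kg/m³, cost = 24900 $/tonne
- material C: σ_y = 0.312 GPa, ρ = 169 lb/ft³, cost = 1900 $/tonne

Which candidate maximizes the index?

In SI units:
  material Y: σ_y = 58.70 MPa, ρ = 712.8 kg/m³, cost = 1.500 $/kg
  material W: σ_y = 58.40 MPa, ρ = 2230 kg/m³, cost = 7.900 $/kg
  material G: σ_y = 786.0 MPa, ρ = 3220 kg/m³, cost = 90.39 $/kg
  material D: σ_y = 304.1 MPa, ρ = 3949 kg/m³, cost = 24.90 $/kg
  material C: σ_y = 312.0 MPa, ρ = 2707 kg/m³, cost = 1.900 $/kg
  material C: M = 60.7 kN·m per $
  material Y: M = 54.9 kN·m per $
  material W: M = 3.31 kN·m per $
  material D: M = 3.09 kN·m per $
  material G: M = 2.70 kN·m per $
Material C has the largest M.

material C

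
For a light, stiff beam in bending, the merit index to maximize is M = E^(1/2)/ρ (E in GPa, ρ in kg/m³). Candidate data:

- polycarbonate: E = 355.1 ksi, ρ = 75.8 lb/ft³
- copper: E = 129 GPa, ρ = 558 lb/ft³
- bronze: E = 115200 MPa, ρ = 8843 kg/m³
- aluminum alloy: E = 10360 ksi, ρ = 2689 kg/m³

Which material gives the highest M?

After converting to SI:
  polycarbonate: E = 2.448 GPa, ρ = 1214 kg/m³
  copper: E = 129.0 GPa, ρ = 8938 kg/m³
  bronze: E = 115.2 GPa, ρ = 8843 kg/m³
  aluminum alloy: E = 71.43 GPa, ρ = 2689 kg/m³
  aluminum alloy: M = 3.14×10⁻³
  polycarbonate: M = 1.29×10⁻³
  copper: M = 1.27×10⁻³
  bronze: M = 1.21×10⁻³
The maximum is for aluminum alloy.

aluminum alloy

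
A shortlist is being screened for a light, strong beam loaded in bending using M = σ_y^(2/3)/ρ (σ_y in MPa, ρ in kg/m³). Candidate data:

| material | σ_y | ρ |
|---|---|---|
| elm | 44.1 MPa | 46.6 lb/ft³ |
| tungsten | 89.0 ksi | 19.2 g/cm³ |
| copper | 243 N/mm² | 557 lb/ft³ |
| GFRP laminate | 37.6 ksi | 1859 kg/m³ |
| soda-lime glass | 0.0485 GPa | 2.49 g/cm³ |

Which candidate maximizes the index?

GFRP laminate

After converting to SI:
  elm: σ_y = 44.10 MPa, ρ = 746.5 kg/m³
  tungsten: σ_y = 613.6 MPa, ρ = 19200 kg/m³
  copper: σ_y = 243.0 MPa, ρ = 8922 kg/m³
  GFRP laminate: σ_y = 259.2 MPa, ρ = 1859 kg/m³
  soda-lime glass: σ_y = 48.50 MPa, ρ = 2490 kg/m³
  GFRP laminate: M = 21.9×10⁻³
  elm: M = 16.7×10⁻³
  soda-lime glass: M = 5.34×10⁻³
  copper: M = 4.36×10⁻³
  tungsten: M = 3.76×10⁻³
Highest index: GFRP laminate.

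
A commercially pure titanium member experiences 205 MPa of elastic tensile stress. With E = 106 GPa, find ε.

1.93×10⁻³

ε = σ/E = 205 / 106000 = 1.93×10⁻³.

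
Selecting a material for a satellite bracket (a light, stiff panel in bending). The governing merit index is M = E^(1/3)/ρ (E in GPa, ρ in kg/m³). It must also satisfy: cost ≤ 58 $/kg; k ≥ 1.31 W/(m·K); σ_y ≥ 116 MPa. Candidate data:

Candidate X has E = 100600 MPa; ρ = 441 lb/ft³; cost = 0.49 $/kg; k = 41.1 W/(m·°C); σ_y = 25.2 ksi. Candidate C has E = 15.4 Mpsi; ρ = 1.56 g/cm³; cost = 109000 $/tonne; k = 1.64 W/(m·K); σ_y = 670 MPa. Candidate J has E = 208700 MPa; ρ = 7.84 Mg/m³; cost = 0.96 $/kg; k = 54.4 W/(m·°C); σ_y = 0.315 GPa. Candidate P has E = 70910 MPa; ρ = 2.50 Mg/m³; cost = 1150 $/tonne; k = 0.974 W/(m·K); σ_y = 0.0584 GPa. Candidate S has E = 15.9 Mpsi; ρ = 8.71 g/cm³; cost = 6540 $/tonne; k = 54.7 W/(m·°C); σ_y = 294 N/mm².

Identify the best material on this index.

Screen on constraints: cost ≤ 58 $/kg; k ≥ 1.31 W/(m·K); σ_y ≥ 116 MPa. Survivors: candidate X, candidate J, candidate S.
Convert each candidate to consistent units, then evaluate M:
  candidate X: E = 100.6 GPa, ρ = 7064 kg/m³
  candidate J: E = 208.7 GPa, ρ = 7840 kg/m³
  candidate S: E = 109.6 GPa, ρ = 8710 kg/m³
  candidate J: M = 0.757×10⁻³
  candidate X: M = 0.658×10⁻³
  candidate S: M = 0.549×10⁻³
Highest index: candidate J.

candidate J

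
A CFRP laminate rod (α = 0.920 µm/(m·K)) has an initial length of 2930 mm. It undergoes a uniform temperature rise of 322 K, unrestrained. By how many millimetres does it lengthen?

ΔL = α·L₀·ΔT = 0.920×10⁻⁶ × 2930 mm × 322.0 K = 0.868 mm.

0.868 mm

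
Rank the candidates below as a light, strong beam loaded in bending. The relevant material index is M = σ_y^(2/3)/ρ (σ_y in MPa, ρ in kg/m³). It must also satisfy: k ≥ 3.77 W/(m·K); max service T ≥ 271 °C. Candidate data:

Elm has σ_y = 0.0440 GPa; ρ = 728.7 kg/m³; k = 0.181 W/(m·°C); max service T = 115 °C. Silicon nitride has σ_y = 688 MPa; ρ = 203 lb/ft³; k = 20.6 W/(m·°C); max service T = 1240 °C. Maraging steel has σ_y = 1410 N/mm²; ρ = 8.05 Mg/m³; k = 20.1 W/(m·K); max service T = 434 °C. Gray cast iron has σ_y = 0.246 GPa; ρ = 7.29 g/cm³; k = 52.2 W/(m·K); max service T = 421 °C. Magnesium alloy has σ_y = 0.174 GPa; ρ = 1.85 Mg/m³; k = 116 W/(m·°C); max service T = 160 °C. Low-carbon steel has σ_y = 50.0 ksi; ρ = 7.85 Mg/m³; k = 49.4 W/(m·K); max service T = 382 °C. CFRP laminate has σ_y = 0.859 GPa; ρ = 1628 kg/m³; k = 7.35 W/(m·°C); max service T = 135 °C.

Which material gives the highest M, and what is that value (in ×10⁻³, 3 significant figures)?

Screen on constraints: k ≥ 3.77 W/(m·K); max service T ≥ 271 °C. Survivors: silicon nitride, maraging steel, gray cast iron, low-carbon steel.
Putting every candidate on a common basis:
  silicon nitride: σ_y = 688.0 MPa, ρ = 3252 kg/m³
  maraging steel: σ_y = 1410 MPa, ρ = 8050 kg/m³
  gray cast iron: σ_y = 246.0 MPa, ρ = 7290 kg/m³
  low-carbon steel: σ_y = 344.7 MPa, ρ = 7850 kg/m³
  silicon nitride: M = 24.0×10⁻³
  maraging steel: M = 15.6×10⁻³
  low-carbon steel: M = 6.26×10⁻³
  gray cast iron: M = 5.39×10⁻³
Silicon nitride has the largest M.

silicon nitride, M = 24.0×10⁻³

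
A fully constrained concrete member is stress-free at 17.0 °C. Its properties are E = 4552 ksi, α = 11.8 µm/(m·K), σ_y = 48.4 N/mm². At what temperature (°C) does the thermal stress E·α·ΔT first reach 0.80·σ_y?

122 °C

E = 4552 ksi = 31.38 GPa.
σ_y = 48.4 N/mm² = 48.40 MPa.
E·α·ΔT = 38.72 MPa ⇒ ΔT = 38.72 / (31.38×10³ × 11.8×10⁻⁶) = 104.6 K.
T = 17.0 + 104.6 = 121.6 °C.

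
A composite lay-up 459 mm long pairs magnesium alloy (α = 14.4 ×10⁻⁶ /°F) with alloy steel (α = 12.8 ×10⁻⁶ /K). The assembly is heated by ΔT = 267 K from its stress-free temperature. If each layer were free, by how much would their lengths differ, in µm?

magnesium alloy: α = 14.4×10⁻⁶/°F × 9/5 = 25.9×10⁻⁶/K.
Δα = |25.9 − 12.8|×10⁻⁶/K = 13.1×10⁻⁶/K.
ΔL_mismatch = Δα·L·ΔT = 13.1×10⁻⁶ × 459.0 mm × 267.0 K = 1610 µm.

1610 µm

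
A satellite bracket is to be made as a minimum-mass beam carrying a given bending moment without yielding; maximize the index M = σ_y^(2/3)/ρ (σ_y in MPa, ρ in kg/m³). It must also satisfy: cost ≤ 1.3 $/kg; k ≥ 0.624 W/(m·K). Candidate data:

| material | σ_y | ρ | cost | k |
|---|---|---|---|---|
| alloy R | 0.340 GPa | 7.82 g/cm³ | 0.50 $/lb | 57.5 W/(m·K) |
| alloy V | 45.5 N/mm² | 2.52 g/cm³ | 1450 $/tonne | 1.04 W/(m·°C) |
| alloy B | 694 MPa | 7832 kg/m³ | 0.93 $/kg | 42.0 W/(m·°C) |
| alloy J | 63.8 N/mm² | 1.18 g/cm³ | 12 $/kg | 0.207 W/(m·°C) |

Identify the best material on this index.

Screen on constraints: cost ≤ 1.3 $/kg; k ≥ 0.624 W/(m·K). Survivors: alloy R, alloy B.
In SI units:
  alloy R: σ_y = 340.0 MPa, ρ = 7820 kg/m³
  alloy B: σ_y = 694.0 MPa, ρ = 7832 kg/m³
  alloy B: M = 10.0×10⁻³
  alloy R: M = 6.23×10⁻³
Highest index: alloy B.

alloy B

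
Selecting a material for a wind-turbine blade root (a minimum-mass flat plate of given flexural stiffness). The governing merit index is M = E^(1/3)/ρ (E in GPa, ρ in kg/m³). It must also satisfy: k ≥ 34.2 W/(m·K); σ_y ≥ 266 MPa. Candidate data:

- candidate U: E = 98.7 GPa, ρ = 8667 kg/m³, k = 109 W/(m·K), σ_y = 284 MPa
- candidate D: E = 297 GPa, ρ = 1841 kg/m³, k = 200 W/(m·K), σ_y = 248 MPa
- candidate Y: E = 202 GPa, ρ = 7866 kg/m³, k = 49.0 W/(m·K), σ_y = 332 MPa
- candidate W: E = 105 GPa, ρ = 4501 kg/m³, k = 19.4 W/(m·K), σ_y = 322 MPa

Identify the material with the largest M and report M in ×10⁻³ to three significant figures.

candidate Y, M = 0.746×10⁻³

Screen on constraints: k ≥ 34.2 W/(m·K); σ_y ≥ 266 MPa. Survivors: candidate U, candidate Y.
Evaluate M for each candidate:
  candidate Y: M = 0.746×10⁻³
  candidate U: M = 0.533×10⁻³
Highest index: candidate Y.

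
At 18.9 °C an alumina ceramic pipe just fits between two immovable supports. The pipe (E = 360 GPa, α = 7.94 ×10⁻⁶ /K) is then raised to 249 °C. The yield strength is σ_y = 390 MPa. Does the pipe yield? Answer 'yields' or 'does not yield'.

ΔT = 230.1 K. Constrained thermal stress σ = E·α·ΔT = 360.0×10³ MPa × 7.94×10⁻⁶ × 230.1 = 658 MPa (compressive).
Compare to σ_y = 390 MPa: σ ≥ σ_y, so it yields.

yields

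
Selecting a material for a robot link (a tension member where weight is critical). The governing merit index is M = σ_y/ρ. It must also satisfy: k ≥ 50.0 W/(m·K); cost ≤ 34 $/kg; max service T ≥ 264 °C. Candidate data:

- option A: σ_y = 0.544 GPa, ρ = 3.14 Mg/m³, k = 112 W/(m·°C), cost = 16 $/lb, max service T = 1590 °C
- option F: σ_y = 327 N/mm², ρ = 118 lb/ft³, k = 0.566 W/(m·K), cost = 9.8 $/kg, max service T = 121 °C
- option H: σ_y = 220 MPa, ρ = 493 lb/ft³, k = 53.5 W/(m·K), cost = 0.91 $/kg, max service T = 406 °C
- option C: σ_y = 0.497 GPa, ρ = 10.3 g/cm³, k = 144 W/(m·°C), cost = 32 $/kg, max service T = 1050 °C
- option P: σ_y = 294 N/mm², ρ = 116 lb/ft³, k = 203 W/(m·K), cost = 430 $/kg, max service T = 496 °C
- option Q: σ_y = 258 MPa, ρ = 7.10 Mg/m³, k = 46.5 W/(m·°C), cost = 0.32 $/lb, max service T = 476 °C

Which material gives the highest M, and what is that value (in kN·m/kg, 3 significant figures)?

Screen on constraints: k ≥ 50.0 W/(m·K); cost ≤ 34 $/kg; max service T ≥ 264 °C. Survivors: option H, option C.
In SI units:
  option H: σ_y = 220.0 MPa, ρ = 7897 kg/m³
  option C: σ_y = 497.0 MPa, ρ = 10300 kg/m³
  option C: M = 48.3 kN·m/kg
  option H: M = 27.9 kN·m/kg
Option C ranks first.

option C, M = 48.3 kN·m/kg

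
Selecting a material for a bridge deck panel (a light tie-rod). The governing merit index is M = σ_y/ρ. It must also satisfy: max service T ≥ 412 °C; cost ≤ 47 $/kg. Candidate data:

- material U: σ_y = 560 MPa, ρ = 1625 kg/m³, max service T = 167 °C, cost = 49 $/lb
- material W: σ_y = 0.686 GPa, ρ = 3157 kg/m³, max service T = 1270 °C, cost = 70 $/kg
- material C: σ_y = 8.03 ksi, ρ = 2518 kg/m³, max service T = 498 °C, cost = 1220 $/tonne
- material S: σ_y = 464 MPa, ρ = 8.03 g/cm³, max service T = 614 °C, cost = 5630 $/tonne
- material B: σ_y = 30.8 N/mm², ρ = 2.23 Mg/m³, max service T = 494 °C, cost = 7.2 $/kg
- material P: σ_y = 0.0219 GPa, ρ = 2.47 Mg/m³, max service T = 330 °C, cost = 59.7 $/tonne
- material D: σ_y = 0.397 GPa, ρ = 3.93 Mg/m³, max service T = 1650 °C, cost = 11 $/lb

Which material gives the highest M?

material D

Screen on constraints: max service T ≥ 412 °C; cost ≤ 47 $/kg. Survivors: material C, material S, material B, material D.
Normalizing units and computing the index:
  material C: σ_y = 55.36 MPa, ρ = 2518 kg/m³
  material S: σ_y = 464.0 MPa, ρ = 8030 kg/m³
  material B: σ_y = 30.80 MPa, ρ = 2230 kg/m³
  material D: σ_y = 397.0 MPa, ρ = 3930 kg/m³
  material D: M = 101 kN·m/kg
  material S: M = 57.8 kN·m/kg
  material C: M = 22.0 kN·m/kg
  material B: M = 13.8 kN·m/kg
The maximum is for material D.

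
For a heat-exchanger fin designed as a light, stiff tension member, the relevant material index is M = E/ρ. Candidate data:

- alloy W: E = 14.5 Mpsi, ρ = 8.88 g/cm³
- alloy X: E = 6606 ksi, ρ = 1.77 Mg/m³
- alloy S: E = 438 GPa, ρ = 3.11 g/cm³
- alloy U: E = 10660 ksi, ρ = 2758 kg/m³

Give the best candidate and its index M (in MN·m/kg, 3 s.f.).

alloy S, M = 141 MN·m/kg

After converting to SI:
  alloy W: E = 99.97 GPa, ρ = 8880 kg/m³
  alloy X: E = 45.55 GPa, ρ = 1770 kg/m³
  alloy S: E = 438.0 GPa, ρ = 3110 kg/m³
  alloy U: E = 73.50 GPa, ρ = 2758 kg/m³
  alloy S: M = 141 MN·m/kg
  alloy U: M = 26.6 MN·m/kg
  alloy X: M = 25.7 MN·m/kg
  alloy W: M = 11.3 MN·m/kg
Highest index: alloy S.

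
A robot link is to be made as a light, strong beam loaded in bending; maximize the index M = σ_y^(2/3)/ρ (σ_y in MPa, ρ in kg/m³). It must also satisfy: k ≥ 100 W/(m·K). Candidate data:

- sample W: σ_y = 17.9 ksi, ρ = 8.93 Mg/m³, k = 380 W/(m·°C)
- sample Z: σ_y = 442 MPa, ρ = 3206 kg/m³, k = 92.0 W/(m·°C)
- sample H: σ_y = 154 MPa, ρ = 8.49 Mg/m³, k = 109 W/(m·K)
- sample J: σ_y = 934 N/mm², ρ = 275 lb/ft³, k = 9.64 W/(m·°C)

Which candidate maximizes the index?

Screen on constraints: k ≥ 100 W/(m·K). Survivors: sample W, sample H.
Normalizing units and computing the index:
  sample W: σ_y = 123.4 MPa, ρ = 8930 kg/m³
  sample H: σ_y = 154.0 MPa, ρ = 8490 kg/m³
  sample H: M = 3.38×10⁻³
  sample W: M = 2.78×10⁻³
Sample H ranks first.

sample H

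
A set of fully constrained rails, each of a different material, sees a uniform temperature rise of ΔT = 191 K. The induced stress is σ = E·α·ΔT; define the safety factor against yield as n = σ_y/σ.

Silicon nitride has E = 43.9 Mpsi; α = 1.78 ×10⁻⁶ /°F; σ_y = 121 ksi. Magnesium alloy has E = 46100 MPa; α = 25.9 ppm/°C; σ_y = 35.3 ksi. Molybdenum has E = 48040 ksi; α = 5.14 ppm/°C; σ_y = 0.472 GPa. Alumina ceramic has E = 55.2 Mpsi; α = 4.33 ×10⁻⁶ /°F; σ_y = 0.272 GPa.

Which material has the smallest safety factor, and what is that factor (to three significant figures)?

alumina ceramic, n = 0.480

With everything in SI (GPa, ×10⁻⁶/K, MPa):
  silicon nitride: E = 302.7, α = 3.20, σ_y = 834.3 → σ = 185 MPa, n = 4.50
  magnesium alloy: E = 46.10, α = 25.9, σ_y = 243.4 → σ = 228 MPa, n = 1.07
  molybdenum: E = 331.2, α = 5.14, σ_y = 472.0 → σ = 325 MPa, n = 1.45
  alumina ceramic: E = 380.6, α = 7.79, σ_y = 272.0 → σ = 567 MPa, n = 0.480
Smallest n: alumina ceramic with n = 0.480.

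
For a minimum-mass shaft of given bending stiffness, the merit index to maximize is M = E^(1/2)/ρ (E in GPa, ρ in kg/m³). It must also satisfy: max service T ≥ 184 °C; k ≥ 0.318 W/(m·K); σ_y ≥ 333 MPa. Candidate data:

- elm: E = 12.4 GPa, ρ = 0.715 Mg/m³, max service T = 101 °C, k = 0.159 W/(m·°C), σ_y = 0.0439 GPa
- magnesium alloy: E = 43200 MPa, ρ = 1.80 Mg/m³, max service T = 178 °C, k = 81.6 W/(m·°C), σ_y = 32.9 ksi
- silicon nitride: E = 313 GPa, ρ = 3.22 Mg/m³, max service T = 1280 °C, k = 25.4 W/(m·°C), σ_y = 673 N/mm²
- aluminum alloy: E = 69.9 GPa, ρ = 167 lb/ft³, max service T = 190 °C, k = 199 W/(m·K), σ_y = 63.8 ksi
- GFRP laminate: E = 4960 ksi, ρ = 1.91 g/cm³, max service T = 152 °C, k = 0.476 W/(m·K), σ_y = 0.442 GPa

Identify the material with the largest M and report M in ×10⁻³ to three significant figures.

Screen on constraints: max service T ≥ 184 °C; k ≥ 0.318 W/(m·K); σ_y ≥ 333 MPa. Survivors: silicon nitride, aluminum alloy.
In SI units:
  silicon nitride: E = 313.0 GPa, ρ = 3220 kg/m³
  aluminum alloy: E = 69.90 GPa, ρ = 2675 kg/m³
  silicon nitride: M = 5.49×10⁻³
  aluminum alloy: M = 3.13×10⁻³
The maximum is for silicon nitride.

silicon nitride, M = 5.49×10⁻³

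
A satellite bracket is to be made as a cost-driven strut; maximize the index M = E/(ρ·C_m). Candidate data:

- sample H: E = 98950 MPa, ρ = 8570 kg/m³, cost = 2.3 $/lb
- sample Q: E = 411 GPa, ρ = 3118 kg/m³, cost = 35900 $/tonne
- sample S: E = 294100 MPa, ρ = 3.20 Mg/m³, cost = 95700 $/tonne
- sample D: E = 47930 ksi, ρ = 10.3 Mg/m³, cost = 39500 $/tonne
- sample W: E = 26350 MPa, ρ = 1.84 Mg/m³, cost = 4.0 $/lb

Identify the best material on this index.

Putting every candidate on a common basis:
  sample H: E = 98.95 GPa, ρ = 8570 kg/m³, cost = 5.071 $/kg
  sample Q: E = 411.0 GPa, ρ = 3118 kg/m³, cost = 35.90 $/kg
  sample S: E = 294.1 GPa, ρ = 3200 kg/m³, cost = 95.70 $/kg
  sample D: E = 330.5 GPa, ρ = 10300 kg/m³, cost = 39.50 $/kg
  sample W: E = 26.35 GPa, ρ = 1840 kg/m³, cost = 8.818 $/kg
  sample Q: M = 3.67 MN·m per $
  sample H: M = 2.28 MN·m per $
  sample W: M = 1.62 MN·m per $
  sample S: M = 0.960 MN·m per $
  sample D: M = 0.812 MN·m per $
The maximum is for sample Q.

sample Q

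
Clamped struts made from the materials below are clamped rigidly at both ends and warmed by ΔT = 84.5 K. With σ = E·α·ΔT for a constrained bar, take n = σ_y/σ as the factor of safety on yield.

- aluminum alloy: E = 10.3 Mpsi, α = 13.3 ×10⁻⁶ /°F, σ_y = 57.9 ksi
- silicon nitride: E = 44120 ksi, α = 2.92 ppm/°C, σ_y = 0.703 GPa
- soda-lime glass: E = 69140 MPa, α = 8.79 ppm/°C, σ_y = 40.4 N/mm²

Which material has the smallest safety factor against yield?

With everything in SI (GPa, ×10⁻⁶/K, MPa):
  aluminum alloy: E = 71.02, α = 23.9, σ_y = 399.2 → σ = 144 MPa, n = 2.78
  silicon nitride: E = 304.2, α = 2.92, σ_y = 703.0 → σ = 75.1 MPa, n = 9.37
  soda-lime glass: E = 69.14, α = 8.79, σ_y = 40.40 → σ = 51.4 MPa, n = 0.787
Soda-lime glass has the lowest safety factor, n = 0.787.

soda-lime glass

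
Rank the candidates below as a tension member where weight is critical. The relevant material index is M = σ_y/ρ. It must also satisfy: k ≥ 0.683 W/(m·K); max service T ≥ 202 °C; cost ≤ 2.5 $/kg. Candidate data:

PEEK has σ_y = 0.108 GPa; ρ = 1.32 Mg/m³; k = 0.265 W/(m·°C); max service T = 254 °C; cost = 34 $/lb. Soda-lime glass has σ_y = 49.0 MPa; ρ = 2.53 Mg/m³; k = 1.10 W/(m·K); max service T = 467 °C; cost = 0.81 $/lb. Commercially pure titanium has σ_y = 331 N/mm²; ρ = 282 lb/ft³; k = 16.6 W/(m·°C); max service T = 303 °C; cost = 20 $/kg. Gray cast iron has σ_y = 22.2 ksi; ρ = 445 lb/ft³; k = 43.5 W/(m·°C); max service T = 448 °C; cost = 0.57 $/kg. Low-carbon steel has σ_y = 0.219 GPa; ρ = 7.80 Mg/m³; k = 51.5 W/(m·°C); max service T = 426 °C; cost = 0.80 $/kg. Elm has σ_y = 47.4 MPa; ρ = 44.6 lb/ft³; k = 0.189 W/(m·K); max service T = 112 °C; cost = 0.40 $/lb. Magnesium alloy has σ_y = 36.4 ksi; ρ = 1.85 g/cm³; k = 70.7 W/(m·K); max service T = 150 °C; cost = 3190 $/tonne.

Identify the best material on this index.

Screen on constraints: k ≥ 0.683 W/(m·K); max service T ≥ 202 °C; cost ≤ 2.5 $/kg. Survivors: soda-lime glass, gray cast iron, low-carbon steel.
In SI units:
  soda-lime glass: σ_y = 49.00 MPa, ρ = 2530 kg/m³
  gray cast iron: σ_y = 153.1 MPa, ρ = 7128 kg/m³
  low-carbon steel: σ_y = 219.0 MPa, ρ = 7800 kg/m³
  low-carbon steel: M = 28.1 kN·m/kg
  gray cast iron: M = 21.5 kN·m/kg
  soda-lime glass: M = 19.4 kN·m/kg
Low-carbon steel has the largest M.

low-carbon steel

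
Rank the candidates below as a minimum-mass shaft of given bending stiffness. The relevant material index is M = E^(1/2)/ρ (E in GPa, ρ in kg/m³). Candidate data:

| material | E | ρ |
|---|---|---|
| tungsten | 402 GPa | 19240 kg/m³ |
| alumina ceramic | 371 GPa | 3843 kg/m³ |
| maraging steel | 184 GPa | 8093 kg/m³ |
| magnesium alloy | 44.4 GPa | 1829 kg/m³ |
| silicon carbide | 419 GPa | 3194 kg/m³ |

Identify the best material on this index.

Computing M directly (units already consistent):
  silicon carbide: M = 6.41×10⁻³
  alumina ceramic: M = 5.01×10⁻³
  magnesium alloy: M = 3.64×10⁻³
  maraging steel: M = 1.68×10⁻³
  tungsten: M = 1.04×10⁻³
Highest index: silicon carbide.

silicon carbide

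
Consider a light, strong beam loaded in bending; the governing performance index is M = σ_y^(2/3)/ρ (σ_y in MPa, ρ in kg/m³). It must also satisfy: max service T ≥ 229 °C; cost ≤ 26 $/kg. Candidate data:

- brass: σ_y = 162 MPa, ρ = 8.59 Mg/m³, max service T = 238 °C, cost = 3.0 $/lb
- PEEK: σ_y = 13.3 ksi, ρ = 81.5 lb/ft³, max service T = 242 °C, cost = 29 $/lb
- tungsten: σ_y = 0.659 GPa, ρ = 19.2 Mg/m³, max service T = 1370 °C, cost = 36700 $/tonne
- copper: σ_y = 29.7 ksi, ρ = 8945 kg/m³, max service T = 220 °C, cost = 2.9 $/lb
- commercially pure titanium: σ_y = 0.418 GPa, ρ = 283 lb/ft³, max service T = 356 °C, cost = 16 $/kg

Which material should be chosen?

commercially pure titanium

Screen on constraints: max service T ≥ 229 °C; cost ≤ 26 $/kg. Survivors: brass, commercially pure titanium.
After converting to SI:
  brass: σ_y = 162.0 MPa, ρ = 8590 kg/m³
  commercially pure titanium: σ_y = 418.0 MPa, ρ = 4533 kg/m³
  commercially pure titanium: M = 12.3×10⁻³
  brass: M = 3.46×10⁻³
The maximum is for commercially pure titanium.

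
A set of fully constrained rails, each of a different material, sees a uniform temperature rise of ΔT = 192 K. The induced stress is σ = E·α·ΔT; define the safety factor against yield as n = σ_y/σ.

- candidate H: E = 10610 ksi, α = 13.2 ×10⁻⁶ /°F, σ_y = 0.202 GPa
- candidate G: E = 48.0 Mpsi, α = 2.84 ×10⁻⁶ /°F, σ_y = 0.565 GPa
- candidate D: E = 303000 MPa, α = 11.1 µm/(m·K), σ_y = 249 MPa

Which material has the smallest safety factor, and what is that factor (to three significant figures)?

candidate D, n = 0.386

With everything in SI (GPa, ×10⁻⁶/K, MPa):
  candidate H: E = 73.15, α = 23.8, σ_y = 202.0 → σ = 334 MPa, n = 0.605
  candidate G: E = 330.9, α = 5.11, σ_y = 565.0 → σ = 325 MPa, n = 1.74
  candidate D: E = 303.0, α = 11.1, σ_y = 249.0 → σ = 646 MPa, n = 0.386
Candidate D has the lowest safety factor, n = 0.386.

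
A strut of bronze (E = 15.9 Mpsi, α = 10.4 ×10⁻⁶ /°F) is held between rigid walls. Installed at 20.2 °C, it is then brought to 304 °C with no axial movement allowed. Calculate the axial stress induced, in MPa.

582 MPa

E = 15.9 Mpsi = 109.6 GPa.
α = 10.4×10⁻⁶/°F × 9/5 = 18.7×10⁻⁶/K.
ΔT = 283.8 K. Constrained thermal stress σ = E·α·ΔT = 109.6×10³ MPa × 18.7×10⁻⁶ × 283.8 = 582 MPa (compressive).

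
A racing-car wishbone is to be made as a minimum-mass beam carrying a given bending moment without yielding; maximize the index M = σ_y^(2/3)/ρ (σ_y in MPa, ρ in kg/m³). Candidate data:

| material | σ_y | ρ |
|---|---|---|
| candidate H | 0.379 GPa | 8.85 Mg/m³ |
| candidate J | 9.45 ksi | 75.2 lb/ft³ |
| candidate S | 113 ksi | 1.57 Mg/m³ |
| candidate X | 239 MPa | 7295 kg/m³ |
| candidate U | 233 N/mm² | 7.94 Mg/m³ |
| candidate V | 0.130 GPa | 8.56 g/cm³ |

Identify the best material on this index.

candidate S

Convert each candidate to consistent units, then evaluate M:
  candidate H: σ_y = 379.0 MPa, ρ = 8850 kg/m³
  candidate J: σ_y = 65.16 MPa, ρ = 1205 kg/m³
  candidate S: σ_y = 779.1 MPa, ρ = 1570 kg/m³
  candidate X: σ_y = 239.0 MPa, ρ = 7295 kg/m³
  candidate U: σ_y = 233.0 MPa, ρ = 7940 kg/m³
  candidate V: σ_y = 130.0 MPa, ρ = 8560 kg/m³
  candidate S: M = 53.9×10⁻³
  candidate J: M = 13.4×10⁻³
  candidate H: M = 5.92×10⁻³
  candidate X: M = 5.28×10⁻³
  candidate U: M = 4.77×10⁻³
  candidate V: M = 3.00×10⁻³
The maximum is for candidate S.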